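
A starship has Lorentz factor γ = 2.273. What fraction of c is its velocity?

From γ = 1/√(1 - v²/c²):
1/γ² = 1/2.273² = 0.1936
v²/c² = 1 - 0.1936 = 0.8064
v/c = √(0.8064) = 0.8980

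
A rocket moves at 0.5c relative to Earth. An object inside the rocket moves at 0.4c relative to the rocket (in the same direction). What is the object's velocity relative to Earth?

u = (u' + v)/(1 + u'v/c²)
Numerator: 0.4 + 0.5 = 0.9
Denominator: 1 + 0.2 = 1.2
u = 0.9/1.2 = 0.7500c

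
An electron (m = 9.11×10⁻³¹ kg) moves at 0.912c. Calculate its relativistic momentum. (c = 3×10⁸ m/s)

γ = 1/√(1 - 0.912²) = 2.4379
v = 0.912 × 3×10⁸ = 2.736×10⁸ m/s
p = γmv = 2.4379 × 9.11×10⁻³¹ × 2.736×10⁸ = 6.076×10⁻²² kg·m/s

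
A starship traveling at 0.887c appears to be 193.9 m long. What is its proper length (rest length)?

Contracted length L = 193.9 m
γ = 1/√(1 - 0.887²) = 2.1656
L₀ = γL = 2.1656 × 193.9 = 419.9 m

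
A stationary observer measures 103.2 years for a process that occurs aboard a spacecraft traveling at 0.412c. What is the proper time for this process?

Dilated time Δt = 103.2 years
γ = 1/√(1 - 0.412²) = 1.0975
Δt₀ = Δt/γ = 103.2/1.0975 = 94.03 years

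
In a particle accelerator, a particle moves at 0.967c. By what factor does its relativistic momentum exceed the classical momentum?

p_rel = γmv, p_class = mv
Ratio = γ = 1/√(1 - 0.967²)
= 1/√(0.064911) = 3.925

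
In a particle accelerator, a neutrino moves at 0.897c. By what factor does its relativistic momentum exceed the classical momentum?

p_rel = γmv, p_class = mv
Ratio = γ = 1/√(1 - 0.897²)
= 1/√(0.195391) = 2.262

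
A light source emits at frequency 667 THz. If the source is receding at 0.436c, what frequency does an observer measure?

β = v/c = 0.436
(1-β)/(1+β) = 0.564/1.436 = 0.3928
Doppler factor = √(0.3928) = 0.6267
f_obs = 667 × 0.6267 = 418.0 THz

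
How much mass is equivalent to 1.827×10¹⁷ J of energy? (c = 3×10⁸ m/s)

From E = mc², we get m = E/c²
c² = (3×10⁸)² = 9×10¹⁶ m²/s²
m = 1.827×10¹⁷ / 9×10¹⁶ = 2.030 kg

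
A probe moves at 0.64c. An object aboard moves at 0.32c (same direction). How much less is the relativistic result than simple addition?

Classical: u' + v = 0.32 + 0.64 = 0.96c
Relativistic: u = (0.32 + 0.64)/(1 + 0.2048) = 0.96/1.2048 = 0.7968c
Difference: 0.96 - 0.7968 = 0.1632c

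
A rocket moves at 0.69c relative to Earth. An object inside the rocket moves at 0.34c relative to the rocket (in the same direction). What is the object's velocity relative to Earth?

u = (u' + v)/(1 + u'v/c²)
Numerator: 0.34 + 0.69 = 1.03
Denominator: 1 + 0.2346 = 1.2346
u = 1.03/1.2346 = 0.8343c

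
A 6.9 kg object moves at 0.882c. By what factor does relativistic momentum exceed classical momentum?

p_rel = γmv, p_class = mv
Ratio = γ = 1/√(1 - 0.882²) = 2.122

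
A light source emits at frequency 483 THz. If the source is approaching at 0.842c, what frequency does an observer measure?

β = v/c = 0.842
(1+β)/(1-β) = 1.842/0.158 = 11.658
Doppler factor = √(11.658) = 3.414
f_obs = 483 × 3.414 = 1649 THz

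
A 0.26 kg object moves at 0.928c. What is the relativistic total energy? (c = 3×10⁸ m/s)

γ = 1/√(1 - 0.928²) = 2.684
mc² = 0.26 × (3×10⁸)² = 2.340×10¹⁶ J
E = γmc² = 2.684 × 2.340×10¹⁶ = 6.281×10¹⁶ J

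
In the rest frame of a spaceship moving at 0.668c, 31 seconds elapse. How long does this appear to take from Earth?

Proper time Δt₀ = 31 seconds
γ = 1/√(1 - 0.668²) = 1.344
Δt = γΔt₀ = 1.344 × 31 = 41.66 seconds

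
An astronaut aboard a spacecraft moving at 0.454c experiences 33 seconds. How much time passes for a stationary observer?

Proper time Δt₀ = 33 seconds
γ = 1/√(1 - 0.454²) = 1.1223
Δt = γΔt₀ = 1.1223 × 33 = 37.04 seconds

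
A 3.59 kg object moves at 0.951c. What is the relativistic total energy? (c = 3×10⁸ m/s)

γ = 1/√(1 - 0.951²) = 3.234
mc² = 3.59 × (3×10⁸)² = 3.231×10¹⁷ J
E = γmc² = 3.234 × 3.231×10¹⁷ = 1.045×10¹⁸ J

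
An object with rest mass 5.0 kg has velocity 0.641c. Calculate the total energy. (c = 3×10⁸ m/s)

γ = 1/√(1 - 0.641²) = 1.3029
mc² = 5.0 × (3×10⁸)² = 4.500×10¹⁷ J
E = γmc² = 1.3029 × 4.500×10¹⁷ = 5.863×10¹⁷ J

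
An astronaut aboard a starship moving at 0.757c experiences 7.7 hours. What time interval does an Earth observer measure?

Proper time Δt₀ = 7.7 hours
γ = 1/√(1 - 0.757²) = 1.530
Δt = γΔt₀ = 1.530 × 7.7 = 11.78 hours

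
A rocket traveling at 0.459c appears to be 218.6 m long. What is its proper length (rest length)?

Contracted length L = 218.6 m
γ = 1/√(1 - 0.459²) = 1.126
L₀ = γL = 1.126 × 218.6 = 246.1 m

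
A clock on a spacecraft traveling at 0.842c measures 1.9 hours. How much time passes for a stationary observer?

Proper time Δt₀ = 1.9 hours
γ = 1/√(1 - 0.842²) = 1.8536
Δt = γΔt₀ = 1.8536 × 1.9 = 3.522 hours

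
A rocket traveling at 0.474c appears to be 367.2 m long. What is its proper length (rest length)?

Contracted length L = 367.2 m
γ = 1/√(1 - 0.474²) = 1.1357
L₀ = γL = 1.1357 × 367.2 = 417.0 m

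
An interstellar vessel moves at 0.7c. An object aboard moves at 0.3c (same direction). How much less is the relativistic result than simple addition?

Classical: u' + v = 0.3 + 0.7 = 1c
Relativistic: u = (0.3 + 0.7)/(1 + 0.21) = 1/1.21 = 0.8264c
Difference: 1 - 0.8264 = 0.1736c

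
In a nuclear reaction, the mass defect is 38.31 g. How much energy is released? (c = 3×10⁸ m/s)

Convert mass defect: Δm = 38.31 g = 0.03831 kg
E = Δm·c² = 0.03831 × (3×10⁸)²
= 0.03831 × 9×10¹⁶ = 3.448×10¹⁵ J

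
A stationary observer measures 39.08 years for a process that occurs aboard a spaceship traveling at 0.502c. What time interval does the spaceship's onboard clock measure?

Dilated time Δt = 39.08 years
γ = 1/√(1 - 0.502²) = 1.1562
Δt₀ = Δt/γ = 39.08/1.1562 = 33.80 years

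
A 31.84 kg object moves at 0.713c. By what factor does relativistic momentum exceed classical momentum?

p_rel = γmv, p_class = mv
Ratio = γ = 1/√(1 - 0.713²) = 1.426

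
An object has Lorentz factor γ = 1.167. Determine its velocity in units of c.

From γ = 1/√(1 - v²/c²):
1/γ² = 1/1.167² = 0.7343
v²/c² = 1 - 0.7343 = 0.2657
v/c = √(0.2657) = 0.5155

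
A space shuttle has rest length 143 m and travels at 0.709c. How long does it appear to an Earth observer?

Proper length L₀ = 143 m
γ = 1/√(1 - 0.709²) = 1.418
L = L₀/γ = 143/1.418 = 100.8 m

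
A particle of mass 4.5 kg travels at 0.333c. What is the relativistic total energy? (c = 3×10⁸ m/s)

γ = 1/√(1 - 0.333²) = 1.0605
mc² = 4.5 × (3×10⁸)² = 4.050×10¹⁷ J
E = γmc² = 1.0605 × 4.050×10¹⁷ = 4.295×10¹⁷ J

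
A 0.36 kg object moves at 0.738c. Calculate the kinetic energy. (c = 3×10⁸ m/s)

γ = 1/√(1 - 0.738²) = 1.4819
γ - 1 = 0.4819
KE = (γ-1)mc² = 0.4819 × 0.36 × (3×10⁸)² = 1.561×10¹⁶ J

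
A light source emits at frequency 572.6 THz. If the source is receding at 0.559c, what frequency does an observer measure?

β = v/c = 0.559
(1-β)/(1+β) = 0.441/1.559 = 0.28287
Doppler factor = √(0.28287) = 0.53186
f_obs = 572.6 × 0.53186 = 304.5 THz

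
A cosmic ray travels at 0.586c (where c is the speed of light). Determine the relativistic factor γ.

v/c = 0.586, so (v/c)² = 0.343396
1 - (v/c)² = 0.656604
γ = 1/√(0.656604) = 1.234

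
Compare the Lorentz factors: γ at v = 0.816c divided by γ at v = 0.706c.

γ₁ = 1/√(1 - 0.816²) = 1.730
γ₂ = 1/√(1 - 0.706²) = 1.412
γ₁/γ₂ = 1.730/1.412 = 1.225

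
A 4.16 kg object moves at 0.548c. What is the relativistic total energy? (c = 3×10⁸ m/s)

γ = 1/√(1 - 0.548²) = 1.1955
mc² = 4.16 × (3×10⁸)² = 3.744×10¹⁷ J
E = γmc² = 1.1955 × 3.744×10¹⁷ = 4.476×10¹⁷ J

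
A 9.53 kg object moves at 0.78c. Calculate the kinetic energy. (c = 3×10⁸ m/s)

γ = 1/√(1 - 0.78²) = 1.598
γ - 1 = 0.5980
KE = (γ-1)mc² = 0.5980 × 9.53 × (3×10⁸)² = 5.129×10¹⁷ J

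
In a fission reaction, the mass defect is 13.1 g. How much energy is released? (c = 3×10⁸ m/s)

Convert mass defect: Δm = 13.1 g = 0.0131 kg
E = Δm·c² = 0.0131 × (3×10⁸)²
= 0.0131 × 9×10¹⁶ = 1.179×10¹⁵ J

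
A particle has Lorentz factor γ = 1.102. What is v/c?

From γ = 1/√(1 - v²/c²):
1/γ² = 1/1.102² = 0.8234
v²/c² = 1 - 0.8234 = 0.1766
v/c = √(0.1766) = 0.4202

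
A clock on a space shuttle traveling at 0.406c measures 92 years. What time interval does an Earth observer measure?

Proper time Δt₀ = 92 years
γ = 1/√(1 - 0.406²) = 1.0942
Δt = γΔt₀ = 1.0942 × 92 = 100.7 years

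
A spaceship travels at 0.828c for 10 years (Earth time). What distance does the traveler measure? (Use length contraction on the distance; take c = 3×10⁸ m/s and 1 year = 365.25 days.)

Earth distance: d = v × t = 0.828c × 10 yr = 7.8389×10¹⁶ m
γ = 1.7834
d' = d/γ = 7.8389×10¹⁶/1.7834 = 4.395×10¹⁶ m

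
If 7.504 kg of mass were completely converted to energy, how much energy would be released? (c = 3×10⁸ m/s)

Using E = mc²:
c² = (3×10⁸)² = 9×10¹⁶ m²/s²
E = 7.504 × 9×10¹⁶ = 6.754×10¹⁷ J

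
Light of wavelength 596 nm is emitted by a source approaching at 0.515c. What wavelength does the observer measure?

β = 0.515
Wavelength Doppler factor = √(0.485/1.515) = √(0.3201) = 0.5658
λ_obs = 596 × 0.5658 = 337.2 nm (blueshift)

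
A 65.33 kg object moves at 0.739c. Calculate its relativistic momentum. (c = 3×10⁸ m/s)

γ = 1/√(1 - 0.739²) = 1.4843
v = 0.739 × 3×10⁸ = 2.217×10⁸ m/s
p = γmv = 1.4843 × 65.33 × 2.217×10⁸ = 2.150×10¹⁰ kg·m/s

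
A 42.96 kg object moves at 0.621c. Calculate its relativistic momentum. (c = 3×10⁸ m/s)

γ = 1/√(1 - 0.621²) = 1.276
v = 0.621 × 3×10⁸ = 1.863×10⁸ m/s
p = γmv = 1.276 × 42.96 × 1.863×10⁸ = 1.021×10¹⁰ kg·m/s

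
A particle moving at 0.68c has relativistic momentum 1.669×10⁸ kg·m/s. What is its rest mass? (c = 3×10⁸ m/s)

γ = 1/√(1 - 0.68²) = 1.3639
v = 0.68 × 3×10⁸ = 2.040×10⁸ m/s
m = p/(γv) = 1.669×10⁸/(1.3639 × 2.040×10⁸) = 0.5999 kg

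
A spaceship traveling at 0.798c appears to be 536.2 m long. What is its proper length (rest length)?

Contracted length L = 536.2 m
γ = 1/√(1 - 0.798²) = 1.6593
L₀ = γL = 1.6593 × 536.2 = 889.7 m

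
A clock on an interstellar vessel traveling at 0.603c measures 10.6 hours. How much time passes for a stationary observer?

Proper time Δt₀ = 10.6 hours
γ = 1/√(1 - 0.603²) = 1.254
Δt = γΔt₀ = 1.254 × 10.6 = 13.29 hours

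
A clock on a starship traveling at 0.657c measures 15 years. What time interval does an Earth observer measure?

Proper time Δt₀ = 15 years
γ = 1/√(1 - 0.657²) = 1.3265
Δt = γΔt₀ = 1.3265 × 15 = 19.90 years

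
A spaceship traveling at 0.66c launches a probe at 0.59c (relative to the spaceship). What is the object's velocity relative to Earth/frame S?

u = (u' + v)/(1 + u'v/c²)
Numerator: 0.59 + 0.66 = 1.25
Denominator: 1 + 0.3894 = 1.3894
u = 1.25/1.3894 = 0.8997c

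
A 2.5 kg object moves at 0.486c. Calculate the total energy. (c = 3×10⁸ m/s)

γ = 1/√(1 - 0.486²) = 1.144
mc² = 2.5 × (3×10⁸)² = 2.250×10¹⁷ J
E = γmc² = 1.144 × 2.250×10¹⁷ = 2.574×10¹⁷ J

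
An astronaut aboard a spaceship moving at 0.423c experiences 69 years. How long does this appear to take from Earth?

Proper time Δt₀ = 69 years
γ = 1/√(1 - 0.423²) = 1.1036
Δt = γΔt₀ = 1.1036 × 69 = 76.15 years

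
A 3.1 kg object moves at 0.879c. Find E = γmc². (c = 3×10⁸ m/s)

γ = 1/√(1 - 0.879²) = 2.097
mc² = 3.1 × (3×10⁸)² = 2.790×10¹⁷ J
E = γmc² = 2.097 × 2.790×10¹⁷ = 5.851×10¹⁷ J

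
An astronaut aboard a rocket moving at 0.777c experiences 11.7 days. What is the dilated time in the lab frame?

Proper time Δt₀ = 11.7 days
γ = 1/√(1 - 0.777²) = 1.589
Δt = γΔt₀ = 1.589 × 11.7 = 18.59 days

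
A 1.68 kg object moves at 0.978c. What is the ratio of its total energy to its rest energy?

E = γmc², E₀ = mc²
E/E₀ = γ = 1/√(1 - 0.978²) = 4.794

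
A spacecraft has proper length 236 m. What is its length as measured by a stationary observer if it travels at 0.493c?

Proper length L₀ = 236 m
γ = 1/√(1 - 0.493²) = 1.1494
L = L₀/γ = 236/1.1494 = 205.3 m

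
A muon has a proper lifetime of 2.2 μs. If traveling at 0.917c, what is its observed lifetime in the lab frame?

Proper lifetime τ₀ = 2.2 μs
γ = 1/√(1 - 0.917²) = 2.507
τ = γτ₀ = 2.507 × 2.2 μs = 5.515 μs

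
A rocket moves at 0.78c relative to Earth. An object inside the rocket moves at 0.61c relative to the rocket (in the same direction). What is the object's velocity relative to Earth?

u = (u' + v)/(1 + u'v/c²)
Numerator: 0.61 + 0.78 = 1.39
Denominator: 1 + 0.4758 = 1.4758
u = 1.39/1.4758 = 0.9419c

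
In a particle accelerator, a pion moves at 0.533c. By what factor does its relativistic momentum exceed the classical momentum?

p_rel = γmv, p_class = mv
Ratio = γ = 1/√(1 - 0.533²)
= 1/√(0.715911) = 1.182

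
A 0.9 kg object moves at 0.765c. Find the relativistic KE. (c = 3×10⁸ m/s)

γ = 1/√(1 - 0.765²) = 1.5527
γ - 1 = 0.5527
KE = (γ-1)mc² = 0.5527 × 0.9 × (3×10⁸)² = 4.477×10¹⁶ J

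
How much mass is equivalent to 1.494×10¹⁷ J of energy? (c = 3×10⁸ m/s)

From E = mc², we get m = E/c²
c² = (3×10⁸)² = 9×10¹⁶ m²/s²
m = 1.494×10¹⁷ / 9×10¹⁶ = 1.660 kg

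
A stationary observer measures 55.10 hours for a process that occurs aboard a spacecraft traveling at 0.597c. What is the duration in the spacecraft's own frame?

Dilated time Δt = 55.10 hours
γ = 1/√(1 - 0.597²) = 1.2465
Δt₀ = Δt/γ = 55.10/1.2465 = 44.20 hours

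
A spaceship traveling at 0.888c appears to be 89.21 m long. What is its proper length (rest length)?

Contracted length L = 89.21 m
γ = 1/√(1 - 0.888²) = 2.175
L₀ = γL = 2.175 × 89.21 = 194.0 m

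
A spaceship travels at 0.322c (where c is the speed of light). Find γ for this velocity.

v/c = 0.322, so (v/c)² = 0.103684
1 - (v/c)² = 0.896316
γ = 1/√(0.896316) = 1.056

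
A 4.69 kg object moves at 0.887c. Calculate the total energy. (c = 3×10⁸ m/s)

γ = 1/√(1 - 0.887²) = 2.1656
mc² = 4.69 × (3×10⁸)² = 4.221×10¹⁷ J
E = γmc² = 2.1656 × 4.221×10¹⁷ = 9.141×10¹⁷ J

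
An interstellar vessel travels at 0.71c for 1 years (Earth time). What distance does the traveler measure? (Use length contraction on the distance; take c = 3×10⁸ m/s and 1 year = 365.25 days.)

Earth distance: d = v × t = 0.71c × 1 yr = 6.72177×10¹⁵ m
γ = 1.42005
d' = d/γ = 6.72177×10¹⁵/1.42005 = 4.733×10¹⁵ m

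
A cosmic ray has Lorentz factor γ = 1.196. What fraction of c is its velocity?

From γ = 1/√(1 - v²/c²):
1/γ² = 1/1.196² = 0.6991
v²/c² = 1 - 0.6991 = 0.3009
v/c = √(0.3009) = 0.5485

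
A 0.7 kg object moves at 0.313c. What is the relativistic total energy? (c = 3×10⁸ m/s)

γ = 1/√(1 - 0.313²) = 1.0529
mc² = 0.7 × (3×10⁸)² = 6.300×10¹⁶ J
E = γmc² = 1.0529 × 6.300×10¹⁶ = 6.633×10¹⁶ J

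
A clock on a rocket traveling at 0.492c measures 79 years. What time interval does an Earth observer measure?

Proper time Δt₀ = 79 years
γ = 1/√(1 - 0.492²) = 1.1486
Δt = γΔt₀ = 1.1486 × 79 = 90.74 years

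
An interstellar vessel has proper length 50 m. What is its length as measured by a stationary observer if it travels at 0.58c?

Proper length L₀ = 50 m
γ = 1/√(1 - 0.58²) = 1.2276
L = L₀/γ = 50/1.2276 = 40.73 m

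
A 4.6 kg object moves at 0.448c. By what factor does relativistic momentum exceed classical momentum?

p_rel = γmv, p_class = mv
Ratio = γ = 1/√(1 - 0.448²) = 1.119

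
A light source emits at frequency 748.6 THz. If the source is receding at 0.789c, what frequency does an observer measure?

β = v/c = 0.789
(1-β)/(1+β) = 0.211/1.789 = 0.1179
Doppler factor = √(0.1179) = 0.3434
f_obs = 748.6 × 0.3434 = 257.1 THz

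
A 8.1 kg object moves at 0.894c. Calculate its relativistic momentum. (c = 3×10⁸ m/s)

γ = 1/√(1 - 0.894²) = 2.2318
v = 0.894 × 3×10⁸ = 2.682×10⁸ m/s
p = γmv = 2.2318 × 8.1 × 2.682×10⁸ = 4.848×10⁹ kg·m/s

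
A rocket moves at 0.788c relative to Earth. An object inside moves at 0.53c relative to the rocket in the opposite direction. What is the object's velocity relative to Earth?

Object's velocity in rocket frame is u' = -0.53c
u = (u' + v)/(1 + u'v/c²) = (v - 0.53)/(1 - 0.53·v/c²)
Numerator: 0.788 - 0.53 = 0.258
Denominator: 1 - 0.41764 = 0.58236
u = 0.258/0.58236 = 0.4430c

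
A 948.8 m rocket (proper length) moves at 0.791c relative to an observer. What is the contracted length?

Proper length L₀ = 948.8 m
γ = 1/√(1 - 0.791²) = 1.6345
L = L₀/γ = 948.8/1.6345 = 580.5 m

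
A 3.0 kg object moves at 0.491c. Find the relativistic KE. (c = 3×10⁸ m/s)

γ = 1/√(1 - 0.491²) = 1.1479
γ - 1 = 0.1479
KE = (γ-1)mc² = 0.1479 × 3.0 × (3×10⁸)² = 3.993×10¹⁶ J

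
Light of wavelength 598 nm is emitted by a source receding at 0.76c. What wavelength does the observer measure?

β = 0.76
Wavelength Doppler factor = √(1.76/0.24) = √(7.333) = 2.708
λ_obs = 598 × 2.708 = 1619 nm (redshift)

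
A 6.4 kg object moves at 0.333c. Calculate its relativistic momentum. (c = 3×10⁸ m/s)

γ = 1/√(1 - 0.333²) = 1.06053
v = 0.333 × 3×10⁸ = 9.990×10⁷ m/s
p = γmv = 1.06053 × 6.4 × 9.990×10⁷ = 6.781×10⁸ kg·m/s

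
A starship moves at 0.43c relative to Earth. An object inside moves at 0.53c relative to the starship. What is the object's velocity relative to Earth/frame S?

u = (u' + v)/(1 + u'v/c²)
Numerator: 0.53 + 0.43 = 0.96
Denominator: 1 + 0.2279 = 1.2279
u = 0.96/1.2279 = 0.7818c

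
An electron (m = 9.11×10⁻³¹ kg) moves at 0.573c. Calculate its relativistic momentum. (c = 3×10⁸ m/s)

γ = 1/√(1 - 0.573²) = 1.220
v = 0.573 × 3×10⁸ = 1.719×10⁸ m/s
p = γmv = 1.220 × 9.11×10⁻³¹ × 1.719×10⁸ = 1.911×10⁻²² kg·m/s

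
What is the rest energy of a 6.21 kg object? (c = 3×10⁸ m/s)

c² = (3×10⁸)² = 9.000×10¹⁶ m²/s²
E₀ = mc² = 6.21 × 9.000×10¹⁶ = 5.589×10¹⁷ J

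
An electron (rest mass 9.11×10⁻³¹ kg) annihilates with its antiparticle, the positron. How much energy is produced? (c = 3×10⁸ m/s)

Both particles have the same rest mass, so total mass = 2m
E = 2m·c² = 2 × 9.11×10⁻³¹ × (3×10⁸)²
= 2 × 9.11×10⁻³¹ × 9×10¹⁶
= 1.640×10⁻¹³ J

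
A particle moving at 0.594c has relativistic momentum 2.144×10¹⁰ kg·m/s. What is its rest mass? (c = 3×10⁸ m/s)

γ = 1/√(1 - 0.594²) = 1.243
v = 0.594 × 3×10⁸ = 1.782×10⁸ m/s
m = p/(γv) = 2.144×10¹⁰/(1.243 × 1.782×10⁸) = 96.79 kg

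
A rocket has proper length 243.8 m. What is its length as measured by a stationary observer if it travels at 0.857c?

Proper length L₀ = 243.8 m
γ = 1/√(1 - 0.857²) = 1.941
L = L₀/γ = 243.8/1.941 = 125.6 m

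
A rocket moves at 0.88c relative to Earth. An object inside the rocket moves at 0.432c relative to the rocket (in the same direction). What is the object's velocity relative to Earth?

u = (u' + v)/(1 + u'v/c²)
Numerator: 0.432 + 0.88 = 1.312
Denominator: 1 + 0.38016 = 1.38016
u = 1.312/1.38016 = 0.9506c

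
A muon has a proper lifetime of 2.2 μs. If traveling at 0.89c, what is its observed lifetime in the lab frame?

Proper lifetime τ₀ = 2.2 μs
γ = 1/√(1 - 0.89²) = 2.193
τ = γτ₀ = 2.193 × 2.2 μs = 4.825 μs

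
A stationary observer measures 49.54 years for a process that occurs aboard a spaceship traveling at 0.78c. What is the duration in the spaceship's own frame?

Dilated time Δt = 49.54 years
γ = 1/√(1 - 0.78²) = 1.598
Δt₀ = Δt/γ = 49.54/1.598 = 31.00 years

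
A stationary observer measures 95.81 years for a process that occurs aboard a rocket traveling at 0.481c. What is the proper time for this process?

Dilated time Δt = 95.81 years
γ = 1/√(1 - 0.481²) = 1.1406
Δt₀ = Δt/γ = 95.81/1.1406 = 84.00 years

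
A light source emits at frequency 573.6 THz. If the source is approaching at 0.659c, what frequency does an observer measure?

β = v/c = 0.659
(1+β)/(1-β) = 1.659/0.341 = 4.865
Doppler factor = √(4.865) = 2.206
f_obs = 573.6 × 2.206 = 1265 THz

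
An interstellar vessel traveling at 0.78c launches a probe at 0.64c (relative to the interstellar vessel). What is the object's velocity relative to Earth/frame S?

u = (u' + v)/(1 + u'v/c²)
Numerator: 0.64 + 0.78 = 1.42
Denominator: 1 + 0.4992 = 1.4992
u = 1.42/1.4992 = 0.9472c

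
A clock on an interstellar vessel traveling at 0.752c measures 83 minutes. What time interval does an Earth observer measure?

Proper time Δt₀ = 83 minutes
γ = 1/√(1 - 0.752²) = 1.517
Δt = γΔt₀ = 1.517 × 83 = 125.9 minutes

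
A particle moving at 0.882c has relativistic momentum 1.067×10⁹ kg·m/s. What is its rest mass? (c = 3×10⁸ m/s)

γ = 1/√(1 - 0.882²) = 2.122
v = 0.882 × 3×10⁸ = 2.646×10⁸ m/s
m = p/(γv) = 1.067×10⁹/(2.122 × 2.646×10⁸) = 1.900 kg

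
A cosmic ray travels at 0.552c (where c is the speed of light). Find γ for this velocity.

v/c = 0.552, so (v/c)² = 0.304704
1 - (v/c)² = 0.695296
γ = 1/√(0.695296) = 1.199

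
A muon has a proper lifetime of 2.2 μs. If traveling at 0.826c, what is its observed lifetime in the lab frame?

Proper lifetime τ₀ = 2.2 μs
γ = 1/√(1 - 0.826²) = 1.774
τ = γτ₀ = 1.774 × 2.2 μs = 3.903 μs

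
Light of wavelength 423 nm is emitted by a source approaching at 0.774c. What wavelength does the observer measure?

β = 0.774
Wavelength Doppler factor = √(0.226/1.774) = √(0.1274) = 0.3569
λ_obs = 423 × 0.3569 = 151.0 nm (blueshift)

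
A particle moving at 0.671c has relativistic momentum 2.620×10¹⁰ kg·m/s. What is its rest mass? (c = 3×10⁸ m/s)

γ = 1/√(1 - 0.671²) = 1.3487
v = 0.671 × 3×10⁸ = 2.013×10⁸ m/s
m = p/(γv) = 2.620×10¹⁰/(1.3487 × 2.013×10⁸) = 96.50 kg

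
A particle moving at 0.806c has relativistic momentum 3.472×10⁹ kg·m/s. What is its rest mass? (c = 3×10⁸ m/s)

γ = 1/√(1 - 0.806²) = 1.6894
v = 0.806 × 3×10⁸ = 2.418×10⁸ m/s
m = p/(γv) = 3.472×10⁹/(1.6894 × 2.418×10⁸) = 8.499 kg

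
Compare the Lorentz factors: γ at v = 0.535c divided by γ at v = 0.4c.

γ₁ = 1/√(1 - 0.535²) = 1.184
γ₂ = 1/√(1 - 0.4²) = 1.091
γ₁/γ₂ = 1.184/1.091 = 1.085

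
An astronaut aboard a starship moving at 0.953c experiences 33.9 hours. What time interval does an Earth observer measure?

Proper time Δt₀ = 33.9 hours
γ = 1/√(1 - 0.953²) = 3.301
Δt = γΔt₀ = 3.301 × 33.9 = 111.9 hours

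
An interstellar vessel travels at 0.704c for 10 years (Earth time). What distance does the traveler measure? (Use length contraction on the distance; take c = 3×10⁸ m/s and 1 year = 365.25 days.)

Earth distance: d = v × t = 0.704c × 10 yr = 6.6650×10¹⁶ m
γ = 1.4081
d' = d/γ = 6.6650×10¹⁶/1.4081 = 4.733×10¹⁶ m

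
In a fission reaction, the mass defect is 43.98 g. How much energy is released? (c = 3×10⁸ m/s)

Convert mass defect: Δm = 43.98 g = 0.04398 kg
E = Δm·c² = 0.04398 × (3×10⁸)²
= 0.04398 × 9×10¹⁶ = 3.958×10¹⁵ J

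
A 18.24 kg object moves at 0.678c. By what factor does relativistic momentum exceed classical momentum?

p_rel = γmv, p_class = mv
Ratio = γ = 1/√(1 - 0.678²) = 1.360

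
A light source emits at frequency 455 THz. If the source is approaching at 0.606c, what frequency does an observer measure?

β = v/c = 0.606
(1+β)/(1-β) = 1.606/0.394 = 4.076
Doppler factor = √(4.076) = 2.019
f_obs = 455 × 2.019 = 918.6 THz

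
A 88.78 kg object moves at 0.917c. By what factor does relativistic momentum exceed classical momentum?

p_rel = γmv, p_class = mv
Ratio = γ = 1/√(1 - 0.917²) = 2.507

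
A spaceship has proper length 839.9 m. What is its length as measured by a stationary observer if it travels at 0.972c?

Proper length L₀ = 839.9 m
γ = 1/√(1 - 0.972²) = 4.2557
L = L₀/γ = 839.9/4.2557 = 197.4 m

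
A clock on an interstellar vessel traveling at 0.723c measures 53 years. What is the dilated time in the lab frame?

Proper time Δt₀ = 53 years
γ = 1/√(1 - 0.723²) = 1.4475
Δt = γΔt₀ = 1.4475 × 53 = 76.72 years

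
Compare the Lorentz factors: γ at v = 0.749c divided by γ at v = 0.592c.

γ₁ = 1/√(1 - 0.749²) = 1.509
γ₂ = 1/√(1 - 0.592²) = 1.241
γ₁/γ₂ = 1.509/1.241 = 1.216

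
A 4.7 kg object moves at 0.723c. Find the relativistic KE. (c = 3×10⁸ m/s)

γ = 1/√(1 - 0.723²) = 1.4475
γ - 1 = 0.4475
KE = (γ-1)mc² = 0.4475 × 4.7 × (3×10⁸)² = 1.893×10¹⁷ J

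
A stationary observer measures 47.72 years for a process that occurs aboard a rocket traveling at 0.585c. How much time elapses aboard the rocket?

Dilated time Δt = 47.72 years
γ = 1/√(1 - 0.585²) = 1.233
Δt₀ = Δt/γ = 47.72/1.233 = 38.70 years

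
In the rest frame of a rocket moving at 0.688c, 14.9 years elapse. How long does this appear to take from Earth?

Proper time Δt₀ = 14.9 years
γ = 1/√(1 - 0.688²) = 1.378
Δt = γΔt₀ = 1.378 × 14.9 = 20.53 years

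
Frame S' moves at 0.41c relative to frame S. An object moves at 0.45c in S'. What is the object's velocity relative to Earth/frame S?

u = (u' + v)/(1 + u'v/c²)
Numerator: 0.45 + 0.41 = 0.86
Denominator: 1 + 0.1845 = 1.1845
u = 0.86/1.1845 = 0.7260c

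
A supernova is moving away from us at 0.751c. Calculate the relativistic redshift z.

β = 0.751
(1+β)/(1-β) = 1.751/0.249 = 7.032
√(7.032) = 2.652
z = 2.652 - 1 = 1.652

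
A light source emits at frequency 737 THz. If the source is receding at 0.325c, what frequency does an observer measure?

β = v/c = 0.325
(1-β)/(1+β) = 0.675/1.325 = 0.5094
Doppler factor = √(0.5094) = 0.7137
f_obs = 737 × 0.7137 = 526.0 THz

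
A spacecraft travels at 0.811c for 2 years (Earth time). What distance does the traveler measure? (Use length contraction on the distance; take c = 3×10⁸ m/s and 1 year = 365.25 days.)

Earth distance: d = v × t = 0.811c × 2 yr = 1.5356×10¹⁶ m
γ = 1.7093
d' = d/γ = 1.5356×10¹⁶/1.7093 = 8.984×10¹⁵ m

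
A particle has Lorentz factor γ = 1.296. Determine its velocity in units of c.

From γ = 1/√(1 - v²/c²):
1/γ² = 1/1.296² = 0.5954
v²/c² = 1 - 0.5954 = 0.4046
v/c = √(0.4046) = 0.6361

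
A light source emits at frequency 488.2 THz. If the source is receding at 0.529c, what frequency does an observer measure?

β = v/c = 0.529
(1-β)/(1+β) = 0.471/1.529 = 0.3080
Doppler factor = √(0.3080) = 0.5550
f_obs = 488.2 × 0.5550 = 271.0 THz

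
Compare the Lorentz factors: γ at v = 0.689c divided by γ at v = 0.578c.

γ₁ = 1/√(1 - 0.689²) = 1.3798
γ₂ = 1/√(1 - 0.578²) = 1.2254
γ₁/γ₂ = 1.3798/1.2254 = 1.126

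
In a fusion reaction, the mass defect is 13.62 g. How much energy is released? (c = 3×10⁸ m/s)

Convert mass defect: Δm = 13.62 g = 0.01362 kg
E = Δm·c² = 0.01362 × (3×10⁸)²
= 0.01362 × 9×10¹⁶ = 1.226×10¹⁵ J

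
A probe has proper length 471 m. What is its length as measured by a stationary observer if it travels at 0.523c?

Proper length L₀ = 471 m
γ = 1/√(1 - 0.523²) = 1.1733
L = L₀/γ = 471/1.1733 = 401.4 m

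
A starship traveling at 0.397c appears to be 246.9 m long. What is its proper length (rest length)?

Contracted length L = 246.9 m
γ = 1/√(1 - 0.397²) = 1.0895
L₀ = γL = 1.0895 × 246.9 = 269.0 m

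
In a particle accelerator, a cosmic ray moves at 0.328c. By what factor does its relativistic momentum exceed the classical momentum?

p_rel = γmv, p_class = mv
Ratio = γ = 1/√(1 - 0.328²)
= 1/√(0.892416) = 1.059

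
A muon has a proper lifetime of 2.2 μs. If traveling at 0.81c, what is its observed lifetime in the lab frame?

Proper lifetime τ₀ = 2.2 μs
γ = 1/√(1 - 0.81²) = 1.70523
τ = γτ₀ = 1.70523 × 2.2 μs = 3.752 μs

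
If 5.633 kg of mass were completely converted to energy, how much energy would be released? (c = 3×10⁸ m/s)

Using E = mc²:
c² = (3×10⁸)² = 9×10¹⁶ m²/s²
E = 5.633 × 9×10¹⁶ = 5.070×10¹⁷ J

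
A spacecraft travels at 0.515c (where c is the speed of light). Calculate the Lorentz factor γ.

v/c = 0.515, so (v/c)² = 0.265225
1 - (v/c)² = 0.734775
γ = 1/√(0.734775) = 1.167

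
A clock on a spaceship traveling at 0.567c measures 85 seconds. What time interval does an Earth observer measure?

Proper time Δt₀ = 85 seconds
γ = 1/√(1 - 0.567²) = 1.214
Δt = γΔt₀ = 1.214 × 85 = 103.2 seconds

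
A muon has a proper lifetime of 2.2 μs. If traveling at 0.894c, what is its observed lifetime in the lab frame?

Proper lifetime τ₀ = 2.2 μs
γ = 1/√(1 - 0.894²) = 2.232
τ = γτ₀ = 2.232 × 2.2 μs = 4.910 μs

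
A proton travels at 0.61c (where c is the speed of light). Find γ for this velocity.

v/c = 0.61, so (v/c)² = 0.3721
1 - (v/c)² = 0.6279
γ = 1/√(0.6279) = 1.262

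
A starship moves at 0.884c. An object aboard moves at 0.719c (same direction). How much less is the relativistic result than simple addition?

Classical: u' + v = 0.719 + 0.884 = 1.603c
Relativistic: u = (0.719 + 0.884)/(1 + 0.635596) = 1.603/1.635596 = 0.9801c
Difference: 1.603 - 0.9801 = 0.6229c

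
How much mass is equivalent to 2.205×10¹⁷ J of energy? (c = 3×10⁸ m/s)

From E = mc², we get m = E/c²
c² = (3×10⁸)² = 9×10¹⁶ m²/s²
m = 2.205×10¹⁷ / 9×10¹⁶ = 2.450 kg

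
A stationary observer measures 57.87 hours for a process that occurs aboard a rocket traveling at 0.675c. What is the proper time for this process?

Dilated time Δt = 57.87 hours
γ = 1/√(1 - 0.675²) = 1.3553
Δt₀ = Δt/γ = 57.87/1.3553 = 42.70 hours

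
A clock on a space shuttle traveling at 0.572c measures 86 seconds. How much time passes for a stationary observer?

Proper time Δt₀ = 86 seconds
γ = 1/√(1 - 0.572²) = 1.219
Δt = γΔt₀ = 1.219 × 86 = 104.8 seconds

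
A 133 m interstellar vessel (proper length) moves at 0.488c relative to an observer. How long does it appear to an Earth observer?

Proper length L₀ = 133 m
γ = 1/√(1 - 0.488²) = 1.146
L = L₀/γ = 133/1.146 = 116.1 m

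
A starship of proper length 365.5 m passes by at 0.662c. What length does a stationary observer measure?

Proper length L₀ = 365.5 m
γ = 1/√(1 - 0.662²) = 1.3342
L = L₀/γ = 365.5/1.3342 = 273.9 m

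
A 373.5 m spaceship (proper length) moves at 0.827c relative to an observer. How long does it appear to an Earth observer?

Proper length L₀ = 373.5 m
γ = 1/√(1 - 0.827²) = 1.7787
L = L₀/γ = 373.5/1.7787 = 210.0 m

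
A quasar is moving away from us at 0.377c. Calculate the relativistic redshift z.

β = 0.377
(1+β)/(1-β) = 1.377/0.623 = 2.2103
√(2.2103) = 1.4867
z = 1.4867 - 1 = 0.4867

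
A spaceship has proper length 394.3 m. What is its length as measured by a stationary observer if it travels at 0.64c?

Proper length L₀ = 394.3 m
γ = 1/√(1 - 0.64²) = 1.3014
L = L₀/γ = 394.3/1.3014 = 303.0 m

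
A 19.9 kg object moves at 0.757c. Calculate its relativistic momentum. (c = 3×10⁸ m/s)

γ = 1/√(1 - 0.757²) = 1.5304
v = 0.757 × 3×10⁸ = 2.271×10⁸ m/s
p = γmv = 1.5304 × 19.9 × 2.271×10⁸ = 6.916×10⁹ kg·m/s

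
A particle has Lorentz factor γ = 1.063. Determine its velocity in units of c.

From γ = 1/√(1 - v²/c²):
1/γ² = 1/1.063² = 0.8850
v²/c² = 1 - 0.8850 = 0.1150
v/c = √(0.1150) = 0.3391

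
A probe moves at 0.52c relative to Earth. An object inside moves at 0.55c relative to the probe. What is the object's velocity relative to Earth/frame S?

u = (u' + v)/(1 + u'v/c²)
Numerator: 0.55 + 0.52 = 1.07
Denominator: 1 + 0.286 = 1.286
u = 1.07/1.286 = 0.8320c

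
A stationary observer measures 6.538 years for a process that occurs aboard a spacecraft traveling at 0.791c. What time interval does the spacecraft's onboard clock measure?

Dilated time Δt = 6.538 years
γ = 1/√(1 - 0.791²) = 1.6345
Δt₀ = Δt/γ = 6.538/1.6345 = 4.000 years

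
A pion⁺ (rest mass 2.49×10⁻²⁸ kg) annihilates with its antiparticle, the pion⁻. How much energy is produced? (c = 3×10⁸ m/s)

Both particles have the same rest mass, so total mass = 2m
E = 2m·c² = 2 × 2.49×10⁻²⁸ × (3×10⁸)²
= 2 × 2.49×10⁻²⁸ × 9×10¹⁶
= 4.482×10⁻¹¹ J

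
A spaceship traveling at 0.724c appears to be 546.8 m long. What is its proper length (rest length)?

Contracted length L = 546.8 m
γ = 1/√(1 - 0.724²) = 1.4497
L₀ = γL = 1.4497 × 546.8 = 792.7 m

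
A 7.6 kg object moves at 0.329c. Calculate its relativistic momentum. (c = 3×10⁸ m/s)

γ = 1/√(1 - 0.329²) = 1.05895
v = 0.329 × 3×10⁸ = 9.870×10⁷ m/s
p = γmv = 1.05895 × 7.6 × 9.870×10⁷ = 7.943×10⁸ kg·m/s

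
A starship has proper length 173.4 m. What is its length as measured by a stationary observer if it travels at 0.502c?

Proper length L₀ = 173.4 m
γ = 1/√(1 - 0.502²) = 1.156
L = L₀/γ = 173.4/1.156 = 150.0 m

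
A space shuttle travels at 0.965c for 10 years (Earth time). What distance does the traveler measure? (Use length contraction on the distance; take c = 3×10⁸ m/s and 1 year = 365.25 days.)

Earth distance: d = v × t = 0.965c × 10 yr = 9.136×10¹⁶ m
γ = 3.813
d' = d/γ = 9.136×10¹⁶/3.813 = 2.396×10¹⁶ m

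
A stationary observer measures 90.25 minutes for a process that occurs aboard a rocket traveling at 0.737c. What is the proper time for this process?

Dilated time Δt = 90.25 minutes
γ = 1/√(1 - 0.737²) = 1.4795
Δt₀ = Δt/γ = 90.25/1.4795 = 61.00 minutes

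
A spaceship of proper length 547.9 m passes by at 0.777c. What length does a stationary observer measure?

Proper length L₀ = 547.9 m
γ = 1/√(1 - 0.777²) = 1.5886
L = L₀/γ = 547.9/1.5886 = 344.9 m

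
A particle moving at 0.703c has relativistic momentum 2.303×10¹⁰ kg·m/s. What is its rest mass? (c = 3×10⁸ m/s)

γ = 1/√(1 - 0.703²) = 1.4061
v = 0.703 × 3×10⁸ = 2.109×10⁸ m/s
m = p/(γv) = 2.303×10¹⁰/(1.4061 × 2.109×10⁸) = 77.66 kg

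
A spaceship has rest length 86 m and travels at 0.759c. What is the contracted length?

Proper length L₀ = 86 m
γ = 1/√(1 - 0.759²) = 1.536
L = L₀/γ = 86/1.536 = 55.99 m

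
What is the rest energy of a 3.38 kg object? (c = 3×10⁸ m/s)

c² = (3×10⁸)² = 9.000×10¹⁶ m²/s²
E₀ = mc² = 3.38 × 9.000×10¹⁶ = 3.042×10¹⁷ J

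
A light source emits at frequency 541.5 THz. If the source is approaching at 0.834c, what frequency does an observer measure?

β = v/c = 0.834
(1+β)/(1-β) = 1.834/0.166 = 11.05
Doppler factor = √(11.05) = 3.324
f_obs = 541.5 × 3.324 = 1800 THz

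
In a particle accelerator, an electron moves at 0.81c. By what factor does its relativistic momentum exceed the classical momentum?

p_rel = γmv, p_class = mv
Ratio = γ = 1/√(1 - 0.81²)
= 1/√(0.3439) = 1.705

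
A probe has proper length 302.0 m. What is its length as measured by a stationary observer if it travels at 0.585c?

Proper length L₀ = 302.0 m
γ = 1/√(1 - 0.585²) = 1.233
L = L₀/γ = 302.0/1.233 = 244.9 m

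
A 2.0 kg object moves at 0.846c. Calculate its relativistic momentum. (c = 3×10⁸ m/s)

γ = 1/√(1 - 0.846²) = 1.8755
v = 0.846 × 3×10⁸ = 2.538×10⁸ m/s
p = γmv = 1.8755 × 2.0 × 2.538×10⁸ = 9.520×10⁸ kg·m/s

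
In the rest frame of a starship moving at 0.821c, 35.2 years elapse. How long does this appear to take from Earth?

Proper time Δt₀ = 35.2 years
γ = 1/√(1 - 0.821²) = 1.7515
Δt = γΔt₀ = 1.7515 × 35.2 = 61.65 years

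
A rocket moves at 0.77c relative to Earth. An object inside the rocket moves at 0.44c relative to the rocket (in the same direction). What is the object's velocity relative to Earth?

u = (u' + v)/(1 + u'v/c²)
Numerator: 0.44 + 0.77 = 1.21
Denominator: 1 + 0.3388 = 1.3388
u = 1.21/1.3388 = 0.9038c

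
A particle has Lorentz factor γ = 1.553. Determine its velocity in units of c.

From γ = 1/√(1 - v²/c²):
1/γ² = 1/1.553² = 0.4146
v²/c² = 1 - 0.4146 = 0.5854
v/c = √(0.5854) = 0.7651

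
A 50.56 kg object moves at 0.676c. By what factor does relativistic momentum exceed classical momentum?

p_rel = γmv, p_class = mv
Ratio = γ = 1/√(1 - 0.676²) = 1.357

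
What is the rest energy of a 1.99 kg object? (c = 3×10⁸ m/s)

c² = (3×10⁸)² = 9.000×10¹⁶ m²/s²
E₀ = mc² = 1.99 × 9.000×10¹⁶ = 1.791×10¹⁷ J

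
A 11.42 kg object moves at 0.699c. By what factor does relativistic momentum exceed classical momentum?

p_rel = γmv, p_class = mv
Ratio = γ = 1/√(1 - 0.699²) = 1.398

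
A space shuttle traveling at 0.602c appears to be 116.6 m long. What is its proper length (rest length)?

Contracted length L = 116.6 m
γ = 1/√(1 - 0.602²) = 1.252
L₀ = γL = 1.252 × 116.6 = 146.0 m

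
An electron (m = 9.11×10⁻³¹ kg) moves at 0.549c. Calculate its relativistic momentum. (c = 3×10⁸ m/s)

γ = 1/√(1 - 0.549²) = 1.1964
v = 0.549 × 3×10⁸ = 1.647×10⁸ m/s
p = γmv = 1.1964 × 9.11×10⁻³¹ × 1.647×10⁸ = 1.795×10⁻²² kg·m/s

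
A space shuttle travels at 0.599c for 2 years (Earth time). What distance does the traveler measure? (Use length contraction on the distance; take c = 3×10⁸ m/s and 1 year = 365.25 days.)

Earth distance: d = v × t = 0.599c × 2 yr = 1.1342×10¹⁶ m
γ = 1.2488
d' = d/γ = 1.1342×10¹⁶/1.2488 = 9.082×10¹⁵ m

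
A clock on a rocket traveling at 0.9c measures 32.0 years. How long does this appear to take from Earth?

Proper time Δt₀ = 32.0 years
γ = 1/√(1 - 0.9²) = 2.294
Δt = γΔt₀ = 2.294 × 32.0 = 73.41 years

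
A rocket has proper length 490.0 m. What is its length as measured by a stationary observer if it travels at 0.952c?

Proper length L₀ = 490.0 m
γ = 1/√(1 - 0.952²) = 3.267
L = L₀/γ = 490.0/3.267 = 150.0 m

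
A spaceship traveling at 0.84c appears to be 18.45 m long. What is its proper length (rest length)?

Contracted length L = 18.45 m
γ = 1/√(1 - 0.84²) = 1.843
L₀ = γL = 1.843 × 18.45 = 34.00 m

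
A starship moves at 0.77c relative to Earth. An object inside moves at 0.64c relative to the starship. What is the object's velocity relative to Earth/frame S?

u = (u' + v)/(1 + u'v/c²)
Numerator: 0.64 + 0.77 = 1.41
Denominator: 1 + 0.4928 = 1.4928
u = 1.41/1.4928 = 0.9445c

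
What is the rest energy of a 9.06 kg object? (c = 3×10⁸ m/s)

c² = (3×10⁸)² = 9.000×10¹⁶ m²/s²
E₀ = mc² = 9.06 × 9.000×10¹⁶ = 8.154×10¹⁷ J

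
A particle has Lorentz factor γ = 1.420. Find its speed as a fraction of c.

From γ = 1/√(1 - v²/c²):
1/γ² = 1/1.420² = 0.4959
v²/c² = 1 - 0.4959 = 0.5041
v/c = √(0.5041) = 0.7100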